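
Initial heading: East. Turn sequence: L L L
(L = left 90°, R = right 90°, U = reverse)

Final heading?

Answer: Final heading: South

Derivation:
Start: East
  L (left (90° counter-clockwise)) -> North
  L (left (90° counter-clockwise)) -> West
  L (left (90° counter-clockwise)) -> South
Final: South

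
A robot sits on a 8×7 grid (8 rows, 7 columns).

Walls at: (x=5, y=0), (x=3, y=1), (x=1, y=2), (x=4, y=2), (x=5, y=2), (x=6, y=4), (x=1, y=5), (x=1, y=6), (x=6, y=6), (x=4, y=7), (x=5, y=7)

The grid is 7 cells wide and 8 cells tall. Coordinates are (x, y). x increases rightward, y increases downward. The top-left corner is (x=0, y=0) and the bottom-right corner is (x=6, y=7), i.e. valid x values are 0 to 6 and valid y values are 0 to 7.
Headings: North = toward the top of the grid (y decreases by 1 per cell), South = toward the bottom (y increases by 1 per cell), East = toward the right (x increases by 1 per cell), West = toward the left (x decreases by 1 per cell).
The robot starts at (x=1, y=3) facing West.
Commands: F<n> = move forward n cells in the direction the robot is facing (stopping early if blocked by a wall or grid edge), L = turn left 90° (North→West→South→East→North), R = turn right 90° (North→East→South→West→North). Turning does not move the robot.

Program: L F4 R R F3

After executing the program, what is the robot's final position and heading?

Answer: Final position: (x=1, y=3), facing North

Derivation:
Start: (x=1, y=3), facing West
  L: turn left, now facing South
  F4: move forward 1/4 (blocked), now at (x=1, y=4)
  R: turn right, now facing West
  R: turn right, now facing North
  F3: move forward 1/3 (blocked), now at (x=1, y=3)
Final: (x=1, y=3), facing North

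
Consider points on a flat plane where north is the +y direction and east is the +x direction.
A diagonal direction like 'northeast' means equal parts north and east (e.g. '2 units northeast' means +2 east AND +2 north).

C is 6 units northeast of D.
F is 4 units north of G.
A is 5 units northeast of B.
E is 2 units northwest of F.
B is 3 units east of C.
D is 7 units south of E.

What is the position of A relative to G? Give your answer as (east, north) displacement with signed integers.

Place G at the origin (east=0, north=0).
  F is 4 units north of G: delta (east=+0, north=+4); F at (east=0, north=4).
  E is 2 units northwest of F: delta (east=-2, north=+2); E at (east=-2, north=6).
  D is 7 units south of E: delta (east=+0, north=-7); D at (east=-2, north=-1).
  C is 6 units northeast of D: delta (east=+6, north=+6); C at (east=4, north=5).
  B is 3 units east of C: delta (east=+3, north=+0); B at (east=7, north=5).
  A is 5 units northeast of B: delta (east=+5, north=+5); A at (east=12, north=10).
Therefore A relative to G: (east=12, north=10).

Answer: A is at (east=12, north=10) relative to G.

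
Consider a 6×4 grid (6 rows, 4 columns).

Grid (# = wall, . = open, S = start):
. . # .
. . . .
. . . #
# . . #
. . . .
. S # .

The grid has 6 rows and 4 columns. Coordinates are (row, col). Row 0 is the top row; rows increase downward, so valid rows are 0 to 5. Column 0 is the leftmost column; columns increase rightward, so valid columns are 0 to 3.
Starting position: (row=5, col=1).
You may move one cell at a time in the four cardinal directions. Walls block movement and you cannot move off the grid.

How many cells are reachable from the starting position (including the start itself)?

Answer: Reachable cells: 19

Derivation:
BFS flood-fill from (row=5, col=1):
  Distance 0: (row=5, col=1)
  Distance 1: (row=4, col=1), (row=5, col=0)
  Distance 2: (row=3, col=1), (row=4, col=0), (row=4, col=2)
  Distance 3: (row=2, col=1), (row=3, col=2), (row=4, col=3)
  Distance 4: (row=1, col=1), (row=2, col=0), (row=2, col=2), (row=5, col=3)
  Distance 5: (row=0, col=1), (row=1, col=0), (row=1, col=2)
  Distance 6: (row=0, col=0), (row=1, col=3)
  Distance 7: (row=0, col=3)
Total reachable: 19 (grid has 19 open cells total)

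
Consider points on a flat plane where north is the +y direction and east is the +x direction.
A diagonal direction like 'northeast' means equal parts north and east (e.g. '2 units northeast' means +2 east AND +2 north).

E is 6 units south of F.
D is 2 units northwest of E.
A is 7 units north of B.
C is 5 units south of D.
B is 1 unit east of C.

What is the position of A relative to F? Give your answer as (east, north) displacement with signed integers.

Place F at the origin (east=0, north=0).
  E is 6 units south of F: delta (east=+0, north=-6); E at (east=0, north=-6).
  D is 2 units northwest of E: delta (east=-2, north=+2); D at (east=-2, north=-4).
  C is 5 units south of D: delta (east=+0, north=-5); C at (east=-2, north=-9).
  B is 1 unit east of C: delta (east=+1, north=+0); B at (east=-1, north=-9).
  A is 7 units north of B: delta (east=+0, north=+7); A at (east=-1, north=-2).
Therefore A relative to F: (east=-1, north=-2).

Answer: A is at (east=-1, north=-2) relative to F.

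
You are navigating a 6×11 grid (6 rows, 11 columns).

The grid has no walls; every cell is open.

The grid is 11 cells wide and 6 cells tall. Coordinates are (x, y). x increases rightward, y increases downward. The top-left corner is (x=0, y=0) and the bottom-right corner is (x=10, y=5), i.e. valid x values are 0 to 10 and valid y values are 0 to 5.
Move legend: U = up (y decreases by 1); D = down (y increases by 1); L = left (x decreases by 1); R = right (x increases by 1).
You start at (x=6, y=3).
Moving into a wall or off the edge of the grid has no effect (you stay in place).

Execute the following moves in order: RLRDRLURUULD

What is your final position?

Answer: Final position: (x=7, y=2)

Derivation:
Start: (x=6, y=3)
  R (right): (x=6, y=3) -> (x=7, y=3)
  L (left): (x=7, y=3) -> (x=6, y=3)
  R (right): (x=6, y=3) -> (x=7, y=3)
  D (down): (x=7, y=3) -> (x=7, y=4)
  R (right): (x=7, y=4) -> (x=8, y=4)
  L (left): (x=8, y=4) -> (x=7, y=4)
  U (up): (x=7, y=4) -> (x=7, y=3)
  R (right): (x=7, y=3) -> (x=8, y=3)
  U (up): (x=8, y=3) -> (x=8, y=2)
  U (up): (x=8, y=2) -> (x=8, y=1)
  L (left): (x=8, y=1) -> (x=7, y=1)
  D (down): (x=7, y=1) -> (x=7, y=2)
Final: (x=7, y=2)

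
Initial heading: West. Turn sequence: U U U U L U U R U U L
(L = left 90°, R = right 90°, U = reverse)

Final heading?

Answer: Final heading: South

Derivation:
Start: West
  U (U-turn (180°)) -> East
  U (U-turn (180°)) -> West
  U (U-turn (180°)) -> East
  U (U-turn (180°)) -> West
  L (left (90° counter-clockwise)) -> South
  U (U-turn (180°)) -> North
  U (U-turn (180°)) -> South
  R (right (90° clockwise)) -> West
  U (U-turn (180°)) -> East
  U (U-turn (180°)) -> West
  L (left (90° counter-clockwise)) -> South
Final: South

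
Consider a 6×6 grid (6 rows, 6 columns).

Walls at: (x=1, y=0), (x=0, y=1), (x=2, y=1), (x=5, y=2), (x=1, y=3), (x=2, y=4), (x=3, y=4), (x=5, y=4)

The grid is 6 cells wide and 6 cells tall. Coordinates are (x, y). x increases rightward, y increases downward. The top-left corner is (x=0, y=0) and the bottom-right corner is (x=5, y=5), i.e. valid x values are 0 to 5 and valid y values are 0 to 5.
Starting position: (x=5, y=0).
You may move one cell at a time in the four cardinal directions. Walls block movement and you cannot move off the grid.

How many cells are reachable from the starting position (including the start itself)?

BFS flood-fill from (x=5, y=0):
  Distance 0: (x=5, y=0)
  Distance 1: (x=4, y=0), (x=5, y=1)
  Distance 2: (x=3, y=0), (x=4, y=1)
  Distance 3: (x=2, y=0), (x=3, y=1), (x=4, y=2)
  Distance 4: (x=3, y=2), (x=4, y=3)
  Distance 5: (x=2, y=2), (x=3, y=3), (x=5, y=3), (x=4, y=4)
  Distance 6: (x=1, y=2), (x=2, y=3), (x=4, y=5)
  Distance 7: (x=1, y=1), (x=0, y=2), (x=3, y=5), (x=5, y=5)
  Distance 8: (x=0, y=3), (x=2, y=5)
  Distance 9: (x=0, y=4), (x=1, y=5)
  Distance 10: (x=1, y=4), (x=0, y=5)
Total reachable: 27 (grid has 28 open cells total)

Answer: Reachable cells: 27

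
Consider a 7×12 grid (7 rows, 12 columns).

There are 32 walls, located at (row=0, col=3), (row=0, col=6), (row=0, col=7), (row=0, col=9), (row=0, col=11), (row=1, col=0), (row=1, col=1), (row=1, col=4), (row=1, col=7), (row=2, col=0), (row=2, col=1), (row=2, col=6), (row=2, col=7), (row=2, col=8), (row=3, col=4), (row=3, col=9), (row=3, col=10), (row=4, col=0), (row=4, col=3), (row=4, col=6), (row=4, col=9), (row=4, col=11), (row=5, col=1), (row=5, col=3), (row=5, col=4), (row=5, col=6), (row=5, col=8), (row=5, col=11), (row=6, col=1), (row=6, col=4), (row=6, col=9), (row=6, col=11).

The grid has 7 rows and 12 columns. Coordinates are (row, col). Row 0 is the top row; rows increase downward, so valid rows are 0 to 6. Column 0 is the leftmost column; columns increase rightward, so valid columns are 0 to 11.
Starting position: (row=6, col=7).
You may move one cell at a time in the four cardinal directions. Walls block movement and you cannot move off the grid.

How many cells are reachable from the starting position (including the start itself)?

Answer: Reachable cells: 36

Derivation:
BFS flood-fill from (row=6, col=7):
  Distance 0: (row=6, col=7)
  Distance 1: (row=5, col=7), (row=6, col=6), (row=6, col=8)
  Distance 2: (row=4, col=7), (row=6, col=5)
  Distance 3: (row=3, col=7), (row=4, col=8), (row=5, col=5)
  Distance 4: (row=3, col=6), (row=3, col=8), (row=4, col=5)
  Distance 5: (row=3, col=5), (row=4, col=4)
  Distance 6: (row=2, col=5)
  Distance 7: (row=1, col=5), (row=2, col=4)
  Distance 8: (row=0, col=5), (row=1, col=6), (row=2, col=3)
  Distance 9: (row=0, col=4), (row=1, col=3), (row=2, col=2), (row=3, col=3)
  Distance 10: (row=1, col=2), (row=3, col=2)
  Distance 11: (row=0, col=2), (row=3, col=1), (row=4, col=2)
  Distance 12: (row=0, col=1), (row=3, col=0), (row=4, col=1), (row=5, col=2)
  Distance 13: (row=0, col=0), (row=6, col=2)
  Distance 14: (row=6, col=3)
Total reachable: 36 (grid has 52 open cells total)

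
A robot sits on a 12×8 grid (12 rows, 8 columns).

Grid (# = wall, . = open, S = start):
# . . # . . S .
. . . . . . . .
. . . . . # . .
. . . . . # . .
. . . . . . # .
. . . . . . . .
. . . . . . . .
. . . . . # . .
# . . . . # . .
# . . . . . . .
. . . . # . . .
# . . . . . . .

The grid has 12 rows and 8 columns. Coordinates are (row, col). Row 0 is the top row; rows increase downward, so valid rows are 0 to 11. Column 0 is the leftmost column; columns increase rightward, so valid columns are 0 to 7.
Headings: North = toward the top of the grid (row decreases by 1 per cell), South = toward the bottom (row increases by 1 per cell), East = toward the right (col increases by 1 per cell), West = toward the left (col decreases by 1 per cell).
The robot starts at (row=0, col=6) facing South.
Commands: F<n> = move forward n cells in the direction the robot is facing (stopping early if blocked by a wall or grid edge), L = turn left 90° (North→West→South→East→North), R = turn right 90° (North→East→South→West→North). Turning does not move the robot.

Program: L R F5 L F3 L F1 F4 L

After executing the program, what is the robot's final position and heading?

Start: (row=0, col=6), facing South
  L: turn left, now facing East
  R: turn right, now facing South
  F5: move forward 3/5 (blocked), now at (row=3, col=6)
  L: turn left, now facing East
  F3: move forward 1/3 (blocked), now at (row=3, col=7)
  L: turn left, now facing North
  F1: move forward 1, now at (row=2, col=7)
  F4: move forward 2/4 (blocked), now at (row=0, col=7)
  L: turn left, now facing West
Final: (row=0, col=7), facing West

Answer: Final position: (row=0, col=7), facing West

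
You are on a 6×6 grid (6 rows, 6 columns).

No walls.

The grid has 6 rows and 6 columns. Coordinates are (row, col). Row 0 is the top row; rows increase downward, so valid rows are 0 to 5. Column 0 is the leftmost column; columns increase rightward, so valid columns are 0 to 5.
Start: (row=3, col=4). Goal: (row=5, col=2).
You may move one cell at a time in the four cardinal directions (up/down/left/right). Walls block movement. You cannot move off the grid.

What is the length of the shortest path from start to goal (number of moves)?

BFS from (row=3, col=4) until reaching (row=5, col=2):
  Distance 0: (row=3, col=4)
  Distance 1: (row=2, col=4), (row=3, col=3), (row=3, col=5), (row=4, col=4)
  Distance 2: (row=1, col=4), (row=2, col=3), (row=2, col=5), (row=3, col=2), (row=4, col=3), (row=4, col=5), (row=5, col=4)
  Distance 3: (row=0, col=4), (row=1, col=3), (row=1, col=5), (row=2, col=2), (row=3, col=1), (row=4, col=2), (row=5, col=3), (row=5, col=5)
  Distance 4: (row=0, col=3), (row=0, col=5), (row=1, col=2), (row=2, col=1), (row=3, col=0), (row=4, col=1), (row=5, col=2)  <- goal reached here
One shortest path (4 moves): (row=3, col=4) -> (row=3, col=3) -> (row=3, col=2) -> (row=4, col=2) -> (row=5, col=2)

Answer: Shortest path length: 4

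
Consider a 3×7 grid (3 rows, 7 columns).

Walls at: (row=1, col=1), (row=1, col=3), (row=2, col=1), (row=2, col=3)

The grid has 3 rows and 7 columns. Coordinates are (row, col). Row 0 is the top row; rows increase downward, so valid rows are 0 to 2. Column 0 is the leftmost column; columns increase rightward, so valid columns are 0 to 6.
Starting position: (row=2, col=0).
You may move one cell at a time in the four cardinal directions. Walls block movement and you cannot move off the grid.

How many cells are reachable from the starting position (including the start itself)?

Answer: Reachable cells: 17

Derivation:
BFS flood-fill from (row=2, col=0):
  Distance 0: (row=2, col=0)
  Distance 1: (row=1, col=0)
  Distance 2: (row=0, col=0)
  Distance 3: (row=0, col=1)
  Distance 4: (row=0, col=2)
  Distance 5: (row=0, col=3), (row=1, col=2)
  Distance 6: (row=0, col=4), (row=2, col=2)
  Distance 7: (row=0, col=5), (row=1, col=4)
  Distance 8: (row=0, col=6), (row=1, col=5), (row=2, col=4)
  Distance 9: (row=1, col=6), (row=2, col=5)
  Distance 10: (row=2, col=6)
Total reachable: 17 (grid has 17 open cells total)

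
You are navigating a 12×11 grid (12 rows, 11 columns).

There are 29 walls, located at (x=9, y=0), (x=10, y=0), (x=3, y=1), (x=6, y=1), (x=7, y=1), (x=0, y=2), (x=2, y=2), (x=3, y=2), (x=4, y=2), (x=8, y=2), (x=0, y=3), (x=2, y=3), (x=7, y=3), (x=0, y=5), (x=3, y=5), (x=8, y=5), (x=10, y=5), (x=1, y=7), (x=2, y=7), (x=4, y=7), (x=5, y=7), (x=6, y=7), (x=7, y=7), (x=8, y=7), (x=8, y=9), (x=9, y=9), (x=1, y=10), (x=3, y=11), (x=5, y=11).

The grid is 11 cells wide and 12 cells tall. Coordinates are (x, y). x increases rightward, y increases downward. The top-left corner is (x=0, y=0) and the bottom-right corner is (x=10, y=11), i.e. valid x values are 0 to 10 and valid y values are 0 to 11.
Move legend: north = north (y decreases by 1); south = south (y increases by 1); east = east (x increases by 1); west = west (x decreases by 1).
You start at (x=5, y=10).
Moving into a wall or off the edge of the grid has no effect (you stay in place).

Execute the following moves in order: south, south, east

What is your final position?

Start: (x=5, y=10)
  south (south): blocked, stay at (x=5, y=10)
  south (south): blocked, stay at (x=5, y=10)
  east (east): (x=5, y=10) -> (x=6, y=10)
Final: (x=6, y=10)

Answer: Final position: (x=6, y=10)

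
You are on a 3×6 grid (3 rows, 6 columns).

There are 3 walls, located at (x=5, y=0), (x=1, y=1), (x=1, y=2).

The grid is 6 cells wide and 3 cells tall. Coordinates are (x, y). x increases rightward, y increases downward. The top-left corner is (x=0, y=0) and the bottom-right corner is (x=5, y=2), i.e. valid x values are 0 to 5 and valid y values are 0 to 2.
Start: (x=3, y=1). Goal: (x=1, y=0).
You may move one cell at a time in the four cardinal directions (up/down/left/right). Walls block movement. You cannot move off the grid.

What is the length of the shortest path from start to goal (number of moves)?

Answer: Shortest path length: 3

Derivation:
BFS from (x=3, y=1) until reaching (x=1, y=0):
  Distance 0: (x=3, y=1)
  Distance 1: (x=3, y=0), (x=2, y=1), (x=4, y=1), (x=3, y=2)
  Distance 2: (x=2, y=0), (x=4, y=0), (x=5, y=1), (x=2, y=2), (x=4, y=2)
  Distance 3: (x=1, y=0), (x=5, y=2)  <- goal reached here
One shortest path (3 moves): (x=3, y=1) -> (x=2, y=1) -> (x=2, y=0) -> (x=1, y=0)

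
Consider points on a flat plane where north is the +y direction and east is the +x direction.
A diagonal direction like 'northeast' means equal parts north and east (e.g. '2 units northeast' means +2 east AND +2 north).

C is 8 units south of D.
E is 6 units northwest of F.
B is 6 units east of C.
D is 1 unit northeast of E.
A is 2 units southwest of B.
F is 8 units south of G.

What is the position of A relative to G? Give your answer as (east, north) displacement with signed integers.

Place G at the origin (east=0, north=0).
  F is 8 units south of G: delta (east=+0, north=-8); F at (east=0, north=-8).
  E is 6 units northwest of F: delta (east=-6, north=+6); E at (east=-6, north=-2).
  D is 1 unit northeast of E: delta (east=+1, north=+1); D at (east=-5, north=-1).
  C is 8 units south of D: delta (east=+0, north=-8); C at (east=-5, north=-9).
  B is 6 units east of C: delta (east=+6, north=+0); B at (east=1, north=-9).
  A is 2 units southwest of B: delta (east=-2, north=-2); A at (east=-1, north=-11).
Therefore A relative to G: (east=-1, north=-11).

Answer: A is at (east=-1, north=-11) relative to G.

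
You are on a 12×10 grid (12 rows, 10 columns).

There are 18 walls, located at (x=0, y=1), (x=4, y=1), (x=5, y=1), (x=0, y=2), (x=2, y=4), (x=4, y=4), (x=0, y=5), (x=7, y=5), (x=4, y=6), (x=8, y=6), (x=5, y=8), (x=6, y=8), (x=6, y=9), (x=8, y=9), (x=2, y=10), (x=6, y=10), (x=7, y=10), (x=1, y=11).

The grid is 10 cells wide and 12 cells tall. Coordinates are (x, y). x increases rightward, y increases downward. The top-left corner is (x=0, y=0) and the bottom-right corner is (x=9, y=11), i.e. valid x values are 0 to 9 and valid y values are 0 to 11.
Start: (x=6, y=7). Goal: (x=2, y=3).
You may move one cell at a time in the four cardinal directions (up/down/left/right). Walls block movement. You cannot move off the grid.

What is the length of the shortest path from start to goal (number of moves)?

BFS from (x=6, y=7) until reaching (x=2, y=3):
  Distance 0: (x=6, y=7)
  Distance 1: (x=6, y=6), (x=5, y=7), (x=7, y=7)
  Distance 2: (x=6, y=5), (x=5, y=6), (x=7, y=6), (x=4, y=7), (x=8, y=7), (x=7, y=8)
  Distance 3: (x=6, y=4), (x=5, y=5), (x=3, y=7), (x=9, y=7), (x=4, y=8), (x=8, y=8), (x=7, y=9)
  Distance 4: (x=6, y=3), (x=5, y=4), (x=7, y=4), (x=4, y=5), (x=3, y=6), (x=9, y=6), (x=2, y=7), (x=3, y=8), (x=9, y=8), (x=4, y=9)
  Distance 5: (x=6, y=2), (x=5, y=3), (x=7, y=3), (x=8, y=4), (x=3, y=5), (x=9, y=5), (x=2, y=6), (x=1, y=7), (x=2, y=8), (x=3, y=9), (x=5, y=9), (x=9, y=9), (x=4, y=10)
  Distance 6: (x=6, y=1), (x=5, y=2), (x=7, y=2), (x=4, y=3), (x=8, y=3), (x=3, y=4), (x=9, y=4), (x=2, y=5), (x=8, y=5), (x=1, y=6), (x=0, y=7), (x=1, y=8), (x=2, y=9), (x=3, y=10), (x=5, y=10), (x=9, y=10), (x=4, y=11)
  Distance 7: (x=6, y=0), (x=7, y=1), (x=4, y=2), (x=8, y=2), (x=3, y=3), (x=9, y=3), (x=1, y=5), (x=0, y=6), (x=0, y=8), (x=1, y=9), (x=8, y=10), (x=3, y=11), (x=5, y=11), (x=9, y=11)
  Distance 8: (x=5, y=0), (x=7, y=0), (x=8, y=1), (x=3, y=2), (x=9, y=2), (x=2, y=3), (x=1, y=4), (x=0, y=9), (x=1, y=10), (x=2, y=11), (x=6, y=11), (x=8, y=11)  <- goal reached here
One shortest path (8 moves): (x=6, y=7) -> (x=5, y=7) -> (x=4, y=7) -> (x=3, y=7) -> (x=3, y=6) -> (x=3, y=5) -> (x=3, y=4) -> (x=3, y=3) -> (x=2, y=3)

Answer: Shortest path length: 8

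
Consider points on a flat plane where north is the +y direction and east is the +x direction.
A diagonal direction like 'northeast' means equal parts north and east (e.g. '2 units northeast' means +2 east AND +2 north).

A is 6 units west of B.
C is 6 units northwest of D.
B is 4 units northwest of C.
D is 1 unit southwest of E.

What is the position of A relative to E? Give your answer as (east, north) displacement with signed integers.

Place E at the origin (east=0, north=0).
  D is 1 unit southwest of E: delta (east=-1, north=-1); D at (east=-1, north=-1).
  C is 6 units northwest of D: delta (east=-6, north=+6); C at (east=-7, north=5).
  B is 4 units northwest of C: delta (east=-4, north=+4); B at (east=-11, north=9).
  A is 6 units west of B: delta (east=-6, north=+0); A at (east=-17, north=9).
Therefore A relative to E: (east=-17, north=9).

Answer: A is at (east=-17, north=9) relative to E.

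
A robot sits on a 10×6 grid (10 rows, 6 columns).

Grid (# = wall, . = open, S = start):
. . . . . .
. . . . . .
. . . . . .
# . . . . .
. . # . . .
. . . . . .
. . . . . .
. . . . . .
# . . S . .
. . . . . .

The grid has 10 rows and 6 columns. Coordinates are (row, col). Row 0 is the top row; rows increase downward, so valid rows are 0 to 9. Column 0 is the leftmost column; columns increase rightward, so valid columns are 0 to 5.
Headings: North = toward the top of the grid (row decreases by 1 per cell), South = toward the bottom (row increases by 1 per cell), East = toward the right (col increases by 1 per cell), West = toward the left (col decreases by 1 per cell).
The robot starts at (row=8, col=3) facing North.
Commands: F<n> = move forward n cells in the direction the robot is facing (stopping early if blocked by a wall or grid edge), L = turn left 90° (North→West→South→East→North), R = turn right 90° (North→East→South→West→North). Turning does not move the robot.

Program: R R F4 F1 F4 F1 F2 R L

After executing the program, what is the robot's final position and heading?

Answer: Final position: (row=9, col=3), facing South

Derivation:
Start: (row=8, col=3), facing North
  R: turn right, now facing East
  R: turn right, now facing South
  F4: move forward 1/4 (blocked), now at (row=9, col=3)
  F1: move forward 0/1 (blocked), now at (row=9, col=3)
  F4: move forward 0/4 (blocked), now at (row=9, col=3)
  F1: move forward 0/1 (blocked), now at (row=9, col=3)
  F2: move forward 0/2 (blocked), now at (row=9, col=3)
  R: turn right, now facing West
  L: turn left, now facing South
Final: (row=9, col=3), facing South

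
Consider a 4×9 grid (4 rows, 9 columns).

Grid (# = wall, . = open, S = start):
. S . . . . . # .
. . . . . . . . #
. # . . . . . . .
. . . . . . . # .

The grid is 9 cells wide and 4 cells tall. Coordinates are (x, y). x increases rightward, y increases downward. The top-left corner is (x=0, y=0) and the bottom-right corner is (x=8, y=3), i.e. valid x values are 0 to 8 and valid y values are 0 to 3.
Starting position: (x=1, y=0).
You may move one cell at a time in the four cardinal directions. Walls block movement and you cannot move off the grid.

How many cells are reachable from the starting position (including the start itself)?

BFS flood-fill from (x=1, y=0):
  Distance 0: (x=1, y=0)
  Distance 1: (x=0, y=0), (x=2, y=0), (x=1, y=1)
  Distance 2: (x=3, y=0), (x=0, y=1), (x=2, y=1)
  Distance 3: (x=4, y=0), (x=3, y=1), (x=0, y=2), (x=2, y=2)
  Distance 4: (x=5, y=0), (x=4, y=1), (x=3, y=2), (x=0, y=3), (x=2, y=3)
  Distance 5: (x=6, y=0), (x=5, y=1), (x=4, y=2), (x=1, y=3), (x=3, y=3)
  Distance 6: (x=6, y=1), (x=5, y=2), (x=4, y=3)
  Distance 7: (x=7, y=1), (x=6, y=2), (x=5, y=3)
  Distance 8: (x=7, y=2), (x=6, y=3)
  Distance 9: (x=8, y=2)
  Distance 10: (x=8, y=3)
Total reachable: 31 (grid has 32 open cells total)

Answer: Reachable cells: 31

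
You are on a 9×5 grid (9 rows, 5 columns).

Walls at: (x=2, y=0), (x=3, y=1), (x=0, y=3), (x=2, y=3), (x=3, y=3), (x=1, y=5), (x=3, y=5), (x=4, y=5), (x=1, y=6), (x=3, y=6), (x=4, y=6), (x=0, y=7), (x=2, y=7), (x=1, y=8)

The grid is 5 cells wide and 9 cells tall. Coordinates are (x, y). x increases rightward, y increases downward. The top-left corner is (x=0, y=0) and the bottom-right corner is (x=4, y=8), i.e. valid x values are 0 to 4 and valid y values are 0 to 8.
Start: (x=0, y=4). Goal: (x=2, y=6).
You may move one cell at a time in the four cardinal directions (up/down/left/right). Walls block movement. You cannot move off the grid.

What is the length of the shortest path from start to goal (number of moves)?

BFS from (x=0, y=4) until reaching (x=2, y=6):
  Distance 0: (x=0, y=4)
  Distance 1: (x=1, y=4), (x=0, y=5)
  Distance 2: (x=1, y=3), (x=2, y=4), (x=0, y=6)
  Distance 3: (x=1, y=2), (x=3, y=4), (x=2, y=5)
  Distance 4: (x=1, y=1), (x=0, y=2), (x=2, y=2), (x=4, y=4), (x=2, y=6)  <- goal reached here
One shortest path (4 moves): (x=0, y=4) -> (x=1, y=4) -> (x=2, y=4) -> (x=2, y=5) -> (x=2, y=6)

Answer: Shortest path length: 4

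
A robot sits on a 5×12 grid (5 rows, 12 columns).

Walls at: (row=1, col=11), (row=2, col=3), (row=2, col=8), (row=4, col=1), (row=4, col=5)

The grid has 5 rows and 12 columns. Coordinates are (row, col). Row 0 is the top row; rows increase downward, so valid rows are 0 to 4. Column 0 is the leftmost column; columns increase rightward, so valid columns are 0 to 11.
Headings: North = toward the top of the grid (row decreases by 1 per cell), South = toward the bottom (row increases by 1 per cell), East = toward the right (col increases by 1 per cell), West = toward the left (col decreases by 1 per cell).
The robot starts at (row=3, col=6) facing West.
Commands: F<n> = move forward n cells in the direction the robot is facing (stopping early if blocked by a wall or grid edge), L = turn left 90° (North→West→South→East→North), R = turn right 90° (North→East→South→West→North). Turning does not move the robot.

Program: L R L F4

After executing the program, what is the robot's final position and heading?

Answer: Final position: (row=4, col=6), facing South

Derivation:
Start: (row=3, col=6), facing West
  L: turn left, now facing South
  R: turn right, now facing West
  L: turn left, now facing South
  F4: move forward 1/4 (blocked), now at (row=4, col=6)
Final: (row=4, col=6), facing South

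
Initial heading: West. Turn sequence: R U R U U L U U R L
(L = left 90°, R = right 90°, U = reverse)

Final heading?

Start: West
  R (right (90° clockwise)) -> North
  U (U-turn (180°)) -> South
  R (right (90° clockwise)) -> West
  U (U-turn (180°)) -> East
  U (U-turn (180°)) -> West
  L (left (90° counter-clockwise)) -> South
  U (U-turn (180°)) -> North
  U (U-turn (180°)) -> South
  R (right (90° clockwise)) -> West
  L (left (90° counter-clockwise)) -> South
Final: South

Answer: Final heading: South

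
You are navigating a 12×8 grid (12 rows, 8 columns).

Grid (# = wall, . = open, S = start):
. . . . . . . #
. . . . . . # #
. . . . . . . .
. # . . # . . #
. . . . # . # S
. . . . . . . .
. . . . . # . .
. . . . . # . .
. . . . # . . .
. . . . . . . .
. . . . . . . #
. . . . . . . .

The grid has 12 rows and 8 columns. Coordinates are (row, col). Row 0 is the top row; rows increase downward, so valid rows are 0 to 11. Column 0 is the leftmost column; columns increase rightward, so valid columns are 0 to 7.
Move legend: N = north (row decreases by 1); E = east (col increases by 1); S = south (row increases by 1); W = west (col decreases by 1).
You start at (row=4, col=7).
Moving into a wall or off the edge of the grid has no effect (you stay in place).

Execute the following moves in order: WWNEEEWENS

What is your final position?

Start: (row=4, col=7)
  W (west): blocked, stay at (row=4, col=7)
  W (west): blocked, stay at (row=4, col=7)
  N (north): blocked, stay at (row=4, col=7)
  [×3]E (east): blocked, stay at (row=4, col=7)
  W (west): blocked, stay at (row=4, col=7)
  E (east): blocked, stay at (row=4, col=7)
  N (north): blocked, stay at (row=4, col=7)
  S (south): (row=4, col=7) -> (row=5, col=7)
Final: (row=5, col=7)

Answer: Final position: (row=5, col=7)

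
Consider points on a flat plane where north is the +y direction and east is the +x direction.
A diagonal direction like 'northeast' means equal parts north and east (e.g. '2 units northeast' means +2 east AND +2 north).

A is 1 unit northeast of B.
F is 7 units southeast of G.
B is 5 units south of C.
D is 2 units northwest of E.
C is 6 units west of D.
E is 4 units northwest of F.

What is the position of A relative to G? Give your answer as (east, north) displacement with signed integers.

Answer: A is at (east=-4, north=-5) relative to G.

Derivation:
Place G at the origin (east=0, north=0).
  F is 7 units southeast of G: delta (east=+7, north=-7); F at (east=7, north=-7).
  E is 4 units northwest of F: delta (east=-4, north=+4); E at (east=3, north=-3).
  D is 2 units northwest of E: delta (east=-2, north=+2); D at (east=1, north=-1).
  C is 6 units west of D: delta (east=-6, north=+0); C at (east=-5, north=-1).
  B is 5 units south of C: delta (east=+0, north=-5); B at (east=-5, north=-6).
  A is 1 unit northeast of B: delta (east=+1, north=+1); A at (east=-4, north=-5).
Therefore A relative to G: (east=-4, north=-5).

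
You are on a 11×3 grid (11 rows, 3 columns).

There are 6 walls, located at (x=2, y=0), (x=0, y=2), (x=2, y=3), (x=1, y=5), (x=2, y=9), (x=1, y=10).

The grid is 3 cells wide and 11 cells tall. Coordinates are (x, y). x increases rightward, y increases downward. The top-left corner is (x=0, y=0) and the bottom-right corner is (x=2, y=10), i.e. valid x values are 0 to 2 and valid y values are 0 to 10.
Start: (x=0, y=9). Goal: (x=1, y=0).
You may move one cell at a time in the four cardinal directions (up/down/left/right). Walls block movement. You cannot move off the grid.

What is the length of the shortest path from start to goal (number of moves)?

Answer: Shortest path length: 10

Derivation:
BFS from (x=0, y=9) until reaching (x=1, y=0):
  Distance 0: (x=0, y=9)
  Distance 1: (x=0, y=8), (x=1, y=9), (x=0, y=10)
  Distance 2: (x=0, y=7), (x=1, y=8)
  Distance 3: (x=0, y=6), (x=1, y=7), (x=2, y=8)
  Distance 4: (x=0, y=5), (x=1, y=6), (x=2, y=7)
  Distance 5: (x=0, y=4), (x=2, y=6)
  Distance 6: (x=0, y=3), (x=1, y=4), (x=2, y=5)
  Distance 7: (x=1, y=3), (x=2, y=4)
  Distance 8: (x=1, y=2)
  Distance 9: (x=1, y=1), (x=2, y=2)
  Distance 10: (x=1, y=0), (x=0, y=1), (x=2, y=1)  <- goal reached here
One shortest path (10 moves): (x=0, y=9) -> (x=0, y=8) -> (x=0, y=7) -> (x=0, y=6) -> (x=0, y=5) -> (x=0, y=4) -> (x=1, y=4) -> (x=1, y=3) -> (x=1, y=2) -> (x=1, y=1) -> (x=1, y=0)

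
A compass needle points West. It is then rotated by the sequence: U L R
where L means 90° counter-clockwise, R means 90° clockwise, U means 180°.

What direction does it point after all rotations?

Start: West
  U (U-turn (180°)) -> East
  L (left (90° counter-clockwise)) -> North
  R (right (90° clockwise)) -> East
Final: East

Answer: Final heading: East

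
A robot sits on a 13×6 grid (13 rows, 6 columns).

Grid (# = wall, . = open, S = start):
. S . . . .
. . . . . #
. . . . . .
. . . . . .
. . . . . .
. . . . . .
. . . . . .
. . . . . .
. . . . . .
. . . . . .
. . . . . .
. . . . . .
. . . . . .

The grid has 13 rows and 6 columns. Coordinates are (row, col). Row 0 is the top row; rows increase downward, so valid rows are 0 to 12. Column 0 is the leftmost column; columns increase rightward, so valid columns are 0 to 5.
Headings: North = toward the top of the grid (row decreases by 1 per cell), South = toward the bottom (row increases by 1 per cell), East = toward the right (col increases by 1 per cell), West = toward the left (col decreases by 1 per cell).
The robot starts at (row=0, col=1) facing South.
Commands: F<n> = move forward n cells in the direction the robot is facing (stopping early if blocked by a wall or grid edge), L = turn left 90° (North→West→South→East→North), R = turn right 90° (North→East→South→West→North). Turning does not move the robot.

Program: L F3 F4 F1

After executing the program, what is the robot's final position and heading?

Start: (row=0, col=1), facing South
  L: turn left, now facing East
  F3: move forward 3, now at (row=0, col=4)
  F4: move forward 1/4 (blocked), now at (row=0, col=5)
  F1: move forward 0/1 (blocked), now at (row=0, col=5)
Final: (row=0, col=5), facing East

Answer: Final position: (row=0, col=5), facing East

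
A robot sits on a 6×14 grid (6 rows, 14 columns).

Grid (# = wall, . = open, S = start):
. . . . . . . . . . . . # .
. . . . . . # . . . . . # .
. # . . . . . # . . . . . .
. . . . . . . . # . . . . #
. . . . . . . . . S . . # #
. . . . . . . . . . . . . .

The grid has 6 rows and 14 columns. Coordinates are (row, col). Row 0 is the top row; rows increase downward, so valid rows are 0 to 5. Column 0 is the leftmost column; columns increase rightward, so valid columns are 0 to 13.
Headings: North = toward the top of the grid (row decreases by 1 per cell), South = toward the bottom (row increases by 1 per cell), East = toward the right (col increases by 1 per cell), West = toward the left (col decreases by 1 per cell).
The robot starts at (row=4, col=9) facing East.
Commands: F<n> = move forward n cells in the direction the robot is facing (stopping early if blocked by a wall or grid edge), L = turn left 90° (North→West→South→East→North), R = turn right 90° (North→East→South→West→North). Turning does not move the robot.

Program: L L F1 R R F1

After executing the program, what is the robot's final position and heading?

Start: (row=4, col=9), facing East
  L: turn left, now facing North
  L: turn left, now facing West
  F1: move forward 1, now at (row=4, col=8)
  R: turn right, now facing North
  R: turn right, now facing East
  F1: move forward 1, now at (row=4, col=9)
Final: (row=4, col=9), facing East

Answer: Final position: (row=4, col=9), facing East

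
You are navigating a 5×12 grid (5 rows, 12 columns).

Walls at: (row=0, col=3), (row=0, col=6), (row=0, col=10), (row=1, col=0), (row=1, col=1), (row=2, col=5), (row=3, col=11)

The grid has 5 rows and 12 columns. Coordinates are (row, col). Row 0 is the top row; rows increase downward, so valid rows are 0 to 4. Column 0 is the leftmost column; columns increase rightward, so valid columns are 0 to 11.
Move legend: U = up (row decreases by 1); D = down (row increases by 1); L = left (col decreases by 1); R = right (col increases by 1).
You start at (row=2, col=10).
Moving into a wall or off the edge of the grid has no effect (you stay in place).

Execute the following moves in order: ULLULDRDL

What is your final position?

Start: (row=2, col=10)
  U (up): (row=2, col=10) -> (row=1, col=10)
  L (left): (row=1, col=10) -> (row=1, col=9)
  L (left): (row=1, col=9) -> (row=1, col=8)
  U (up): (row=1, col=8) -> (row=0, col=8)
  L (left): (row=0, col=8) -> (row=0, col=7)
  D (down): (row=0, col=7) -> (row=1, col=7)
  R (right): (row=1, col=7) -> (row=1, col=8)
  D (down): (row=1, col=8) -> (row=2, col=8)
  L (left): (row=2, col=8) -> (row=2, col=7)
Final: (row=2, col=7)

Answer: Final position: (row=2, col=7)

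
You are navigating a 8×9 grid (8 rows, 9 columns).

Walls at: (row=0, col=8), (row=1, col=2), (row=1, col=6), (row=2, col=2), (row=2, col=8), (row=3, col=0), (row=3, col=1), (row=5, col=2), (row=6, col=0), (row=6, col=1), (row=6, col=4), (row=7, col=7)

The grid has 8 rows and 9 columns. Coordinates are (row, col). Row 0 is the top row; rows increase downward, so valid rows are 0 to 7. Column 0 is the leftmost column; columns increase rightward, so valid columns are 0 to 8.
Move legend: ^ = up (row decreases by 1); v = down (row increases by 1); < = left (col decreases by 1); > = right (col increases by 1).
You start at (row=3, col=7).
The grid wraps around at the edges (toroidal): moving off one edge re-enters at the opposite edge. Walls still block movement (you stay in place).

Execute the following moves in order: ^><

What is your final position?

Start: (row=3, col=7)
  ^ (up): (row=3, col=7) -> (row=2, col=7)
  > (right): blocked, stay at (row=2, col=7)
  < (left): (row=2, col=7) -> (row=2, col=6)
Final: (row=2, col=6)

Answer: Final position: (row=2, col=6)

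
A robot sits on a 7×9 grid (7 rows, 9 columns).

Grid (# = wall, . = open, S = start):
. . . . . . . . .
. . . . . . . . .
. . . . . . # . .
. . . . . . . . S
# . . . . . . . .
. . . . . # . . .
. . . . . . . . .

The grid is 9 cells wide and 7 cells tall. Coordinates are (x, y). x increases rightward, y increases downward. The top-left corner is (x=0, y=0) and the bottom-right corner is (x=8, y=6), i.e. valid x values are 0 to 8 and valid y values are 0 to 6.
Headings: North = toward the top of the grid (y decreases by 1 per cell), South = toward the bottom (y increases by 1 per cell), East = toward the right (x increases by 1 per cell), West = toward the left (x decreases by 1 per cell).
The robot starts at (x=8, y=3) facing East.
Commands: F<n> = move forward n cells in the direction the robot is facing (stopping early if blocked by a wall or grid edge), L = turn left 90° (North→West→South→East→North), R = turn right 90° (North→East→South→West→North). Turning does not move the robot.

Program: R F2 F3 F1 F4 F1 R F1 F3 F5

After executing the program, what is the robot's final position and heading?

Start: (x=8, y=3), facing East
  R: turn right, now facing South
  F2: move forward 2, now at (x=8, y=5)
  F3: move forward 1/3 (blocked), now at (x=8, y=6)
  F1: move forward 0/1 (blocked), now at (x=8, y=6)
  F4: move forward 0/4 (blocked), now at (x=8, y=6)
  F1: move forward 0/1 (blocked), now at (x=8, y=6)
  R: turn right, now facing West
  F1: move forward 1, now at (x=7, y=6)
  F3: move forward 3, now at (x=4, y=6)
  F5: move forward 4/5 (blocked), now at (x=0, y=6)
Final: (x=0, y=6), facing West

Answer: Final position: (x=0, y=6), facing West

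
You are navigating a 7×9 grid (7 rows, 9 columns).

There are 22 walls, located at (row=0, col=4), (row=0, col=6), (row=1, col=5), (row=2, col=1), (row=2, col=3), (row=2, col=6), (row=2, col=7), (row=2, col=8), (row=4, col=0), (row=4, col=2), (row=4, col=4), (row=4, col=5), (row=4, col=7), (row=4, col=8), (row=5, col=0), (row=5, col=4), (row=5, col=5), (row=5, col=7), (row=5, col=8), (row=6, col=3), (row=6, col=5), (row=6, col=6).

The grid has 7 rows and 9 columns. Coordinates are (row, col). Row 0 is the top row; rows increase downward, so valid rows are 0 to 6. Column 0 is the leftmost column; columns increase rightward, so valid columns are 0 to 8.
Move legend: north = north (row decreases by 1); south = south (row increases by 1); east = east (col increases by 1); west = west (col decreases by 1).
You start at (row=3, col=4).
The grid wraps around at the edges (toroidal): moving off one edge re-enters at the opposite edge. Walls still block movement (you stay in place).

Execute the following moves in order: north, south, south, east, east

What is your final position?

Answer: Final position: (row=3, col=6)

Derivation:
Start: (row=3, col=4)
  north (north): (row=3, col=4) -> (row=2, col=4)
  south (south): (row=2, col=4) -> (row=3, col=4)
  south (south): blocked, stay at (row=3, col=4)
  east (east): (row=3, col=4) -> (row=3, col=5)
  east (east): (row=3, col=5) -> (row=3, col=6)
Final: (row=3, col=6)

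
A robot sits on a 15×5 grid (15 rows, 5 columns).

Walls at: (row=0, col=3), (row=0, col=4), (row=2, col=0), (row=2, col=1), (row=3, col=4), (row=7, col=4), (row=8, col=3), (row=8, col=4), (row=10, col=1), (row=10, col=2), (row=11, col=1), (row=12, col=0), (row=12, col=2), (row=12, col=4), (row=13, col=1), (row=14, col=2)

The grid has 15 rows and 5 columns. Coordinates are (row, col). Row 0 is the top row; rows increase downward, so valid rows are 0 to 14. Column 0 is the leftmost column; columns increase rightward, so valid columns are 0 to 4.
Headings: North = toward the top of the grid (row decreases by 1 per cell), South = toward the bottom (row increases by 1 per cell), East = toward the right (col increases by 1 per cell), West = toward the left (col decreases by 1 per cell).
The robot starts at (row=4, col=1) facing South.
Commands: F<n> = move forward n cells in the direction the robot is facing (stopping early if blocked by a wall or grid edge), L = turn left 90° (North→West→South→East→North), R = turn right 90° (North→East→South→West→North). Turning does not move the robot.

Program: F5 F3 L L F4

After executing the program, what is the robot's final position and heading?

Answer: Final position: (row=5, col=1), facing North

Derivation:
Start: (row=4, col=1), facing South
  F5: move forward 5, now at (row=9, col=1)
  F3: move forward 0/3 (blocked), now at (row=9, col=1)
  L: turn left, now facing East
  L: turn left, now facing North
  F4: move forward 4, now at (row=5, col=1)
Final: (row=5, col=1), facing North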